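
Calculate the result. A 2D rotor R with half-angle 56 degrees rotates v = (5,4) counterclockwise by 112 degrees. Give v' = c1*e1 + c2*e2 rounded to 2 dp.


Rotor R = cos(56deg) - sin(56deg)*e12
Rotation angle theta = 2 * 56 = 112 degrees
v' = R*v*~R rotates v by theta.
cos(112deg) = -0.3746, sin(112deg) = 0.9272
v'_1 = 5*cos(112deg) - 4*sin(112deg)
= 5*(-0.3746) - 4*0.9272
= -5.58
v'_2 = 5*sin(112deg) + 4*cos(112deg)
= 5*0.9272 + 4*(-0.3746)
= 3.14
v' = -5.58*e1 + 3.14*e2


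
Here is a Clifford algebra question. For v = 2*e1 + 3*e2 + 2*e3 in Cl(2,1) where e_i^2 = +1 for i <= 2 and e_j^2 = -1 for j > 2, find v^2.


v^2 = sum of c_i^2 * e_i^2
Positive signature terms (e_i^2 = +1): 2^2 + 3^2 = 13
Negative signature terms (e_j^2 = -1): 2^2 = 4
v^2 = 13 - 4 = 9


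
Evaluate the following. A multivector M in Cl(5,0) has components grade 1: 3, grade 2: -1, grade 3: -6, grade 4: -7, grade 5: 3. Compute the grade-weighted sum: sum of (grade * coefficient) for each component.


Grade-weighted sum = sum of grade_k * coefficient_k
1*3 = 3
2*(-1) = -2
3*(-6) = -18
4*(-7) = -28
5*3 = 15
Total = 3 + (-2) + (-18) + (-28) + 15 = -30


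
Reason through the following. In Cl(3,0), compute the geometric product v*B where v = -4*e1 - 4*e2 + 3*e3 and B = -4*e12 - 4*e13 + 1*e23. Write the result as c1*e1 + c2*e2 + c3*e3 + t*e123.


vB has grade-1 (vector) and grade-3 (trivector) parts: vB = (v _| B) + (v ^ B).
Vector part <vB>_1:
  e1: -v2*b12 - v3*b13 = -(-4)*(-4) - (3)*(-4) = -4
  e2: v1*b12 - v3*b23 = (-4)*(-4) - (3)*(1) = 13
  e3: v1*b13 + v2*b23 = (-4)*(-4) + (-4)*(1) = 12
Trivector part <vB>_3:
  e123: v1*b23 - v2*b13 + v3*b12 = (-4)*(1) - (-4)*(-4) + (3)*(-4) = -32
vB = -4*e1 + 13*e2 + 12*e3 - 32*e123


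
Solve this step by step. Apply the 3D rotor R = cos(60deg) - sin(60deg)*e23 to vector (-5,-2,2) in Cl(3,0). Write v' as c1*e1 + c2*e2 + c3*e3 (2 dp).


Rotor R = cos(60deg) - sin(60deg)*e23
Rotation angle theta = 2 * 60 = 120 degrees in the e23 plane (e2 -> e3).
The component perpendicular to the plane (e1) is invariant: v'_1 = v1 = -5.00
cos(120deg) = -0.5000, sin(120deg) = 0.8660
v'_2 = v2*cos(theta) - v3*sin(theta) = -2*(-0.5000) - 2*0.8660 = -0.73
v'_3 = v2*sin(theta) + v3*cos(theta) = -2*0.8660 + 2*(-0.5000) = -2.73
v' = -5.00*e1 - 0.73*e2 - 2.73*e3


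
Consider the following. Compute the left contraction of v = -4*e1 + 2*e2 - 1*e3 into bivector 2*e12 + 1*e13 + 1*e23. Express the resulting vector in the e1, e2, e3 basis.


Left contraction v _| B = <vB>_1 (grade-1 part of the geometric product vB).
Using e1_|e12 = e2, e2_|e12 = -e1, e1_|e13 = e3, e3_|e13 = -e1, e2_|e23 = e3, e3_|e23 = -e2:
e1 coeff: -v2*b12 - v3*b13 = -(2)*(2) - (-1)*(1) = -3
e2 coeff: v1*b12 - v3*b23 = (-4)*(2) - (-1)*(1) = -7
e3 coeff: v1*b13 + v2*b23 = (-4)*(1) + (2)*(1) = -2
v _| B = -3*e1 - 7*e2 - 2*e3


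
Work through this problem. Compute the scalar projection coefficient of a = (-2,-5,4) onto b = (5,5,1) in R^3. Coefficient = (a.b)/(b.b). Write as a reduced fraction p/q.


Projection coefficient = (a . b) / (b . b)
a . b = (-2)*5 + (-5)*5 + 4*1
= -10 + (-25) + 4 = -31
b . b = 5^2 + 5^2 + 1^2
= 25 + 25 + 1 = 51
Coefficient = -31/51
In lowest terms: -31/51


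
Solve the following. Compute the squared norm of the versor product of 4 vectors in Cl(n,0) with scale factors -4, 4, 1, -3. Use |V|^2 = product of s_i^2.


Each vector v_i has |v_i|^2 = s_i^2
Squared scales: (-4)^2 = 16, 4^2 = 16, 1^2 = 1, (-3)^2 = 9
|V|^2 = 16 * 16 * 1 * 9
= 2304


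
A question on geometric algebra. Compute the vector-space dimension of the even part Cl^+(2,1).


Even subalgebra dimension = 2^(n-1)
n = 2 + 1 = 3
2^(3 - 1) = 2^2 = 4
Verification: sum of C(3,k) for even k = 1 + 3 = 4
Result = 4


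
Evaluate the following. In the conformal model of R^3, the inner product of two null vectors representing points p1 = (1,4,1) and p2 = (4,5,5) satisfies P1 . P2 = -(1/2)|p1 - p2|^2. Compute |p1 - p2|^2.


p1 - p2 = (-3, -1, -4)
|p1 - p2|^2 = (-3)^2 + (-1)^2 + (-4)^2
= 9 + 1 + 16
= 26


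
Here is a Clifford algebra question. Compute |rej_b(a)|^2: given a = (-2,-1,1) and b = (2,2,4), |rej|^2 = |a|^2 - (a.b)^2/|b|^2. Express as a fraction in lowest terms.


|a|^2 = (-2)^2 + (-1)^2 + 1^2 = 6
|b|^2 = 2^2 + 2^2 + 4^2 = 24
a . b = (-2)*2 + (-1)*2 + 1*4 = -2
(a.b)^2 = (-2)^2 = 4
|rej|^2 = 6 - 4/24
= (144 - 4)/24
= 140/24
In lowest terms: 35/6


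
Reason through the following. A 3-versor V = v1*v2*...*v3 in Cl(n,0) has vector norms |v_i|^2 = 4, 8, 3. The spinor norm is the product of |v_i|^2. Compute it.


Spinor norm N(V) = |v1|^2 * |v2|^2 * ... * |v3|^2
= 4 * 8 * 3
Running product: 4, 32, 96
N(V) = 96


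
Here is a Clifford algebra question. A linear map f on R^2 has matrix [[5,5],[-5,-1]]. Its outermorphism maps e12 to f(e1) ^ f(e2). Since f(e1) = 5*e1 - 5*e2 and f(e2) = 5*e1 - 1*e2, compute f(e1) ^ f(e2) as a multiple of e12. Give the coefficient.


The outermorphism of a linear map f sends e1^e2 to f(e1)^f(e2).
f(e1) = 5*e1 - 5*e2
f(e2) = 5*e1 - 1*e2
f(e1) ^ f(e2) = (5*e1 - 5*e2) ^ (5*e1 - 1*e2)
= 5*(-1)*e12 + (-5)*5*e21
= (-5 - (-25))*e12
= 20*e12
Coefficient = 20


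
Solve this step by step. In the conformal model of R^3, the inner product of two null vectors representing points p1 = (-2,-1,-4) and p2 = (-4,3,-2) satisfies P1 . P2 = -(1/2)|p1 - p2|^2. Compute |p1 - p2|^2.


p1 - p2 = (2, -4, -2)
|p1 - p2|^2 = 2^2 + (-4)^2 + (-2)^2
= 4 + 16 + 4
= 24


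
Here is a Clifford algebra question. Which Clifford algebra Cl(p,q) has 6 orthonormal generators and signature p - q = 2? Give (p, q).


We need p + q = 6 and p - q = 2.
Adding: 2p = 6 + 2 = 8, so p = 4.
Then q = 6 - 4 = 2.
(p, q) = (4, 2)


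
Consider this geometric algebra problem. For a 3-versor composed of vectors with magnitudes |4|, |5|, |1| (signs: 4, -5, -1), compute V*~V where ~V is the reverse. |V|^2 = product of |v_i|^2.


Each vector v_i has |v_i|^2 = s_i^2
Squared scales: 4^2 = 16, (-5)^2 = 25, (-1)^2 = 1
|V|^2 = 16 * 25 * 1
= 400


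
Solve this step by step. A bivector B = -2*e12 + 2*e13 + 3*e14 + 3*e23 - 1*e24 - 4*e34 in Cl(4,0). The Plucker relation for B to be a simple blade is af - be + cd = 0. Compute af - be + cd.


Plucker relation: af - be + cd
a*f = (-2)*(-4) = 8
b*e = 2*(-1) = -2
c*d = 3*3 = 9
af - be + cd = 8 - (-2) + 9
= 19


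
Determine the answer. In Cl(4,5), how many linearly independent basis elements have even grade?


Even subalgebra dimension = 2^(n-1)
n = 4 + 5 = 9
2^(9 - 1) = 2^8 = 256
Verification: sum of C(9,k) for even k = 1 + 36 + 126 + 84 + 9 = 256
Result = 256


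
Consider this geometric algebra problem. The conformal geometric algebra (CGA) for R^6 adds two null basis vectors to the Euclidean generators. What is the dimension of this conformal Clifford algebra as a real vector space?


The conformal model of R^6 uses Cl(7,1): the 6 Euclidean generators plus two extra orthogonal generators e+ (e+^2 = +1) and e- (e-^2 = -1), from which the null vectors e0, einf are built.
Number of generators m = 6 + 2 = 8.
dim Cl(p,q) = 2^m = 2^8 = 256


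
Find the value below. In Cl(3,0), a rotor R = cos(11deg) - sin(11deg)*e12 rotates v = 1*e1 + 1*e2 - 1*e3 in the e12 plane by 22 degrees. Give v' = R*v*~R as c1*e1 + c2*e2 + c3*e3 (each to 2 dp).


Rotor R = cos(11deg) - sin(11deg)*e12
Rotation angle theta = 2 * 11 = 22 degrees in the e12 plane (e1 -> e2).
The component perpendicular to the plane (e3) is invariant: v'_3 = v3 = -1.00
cos(22deg) = 0.9272, sin(22deg) = 0.3746
v'_1 = v1*cos(theta) - v2*sin(theta) = 1*0.9272 - 1*0.3746 = 0.55
v'_2 = v1*sin(theta) + v2*cos(theta) = 1*0.3746 + 1*0.9272 = 1.30
v' = 0.55*e1 + 1.30*e2 - 1.00*e3


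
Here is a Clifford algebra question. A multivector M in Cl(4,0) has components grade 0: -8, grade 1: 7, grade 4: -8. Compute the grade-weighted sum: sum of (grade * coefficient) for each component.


Grade-weighted sum = sum of grade_k * coefficient_k
0*(-8) = 0
1*7 = 7
4*(-8) = -32
Total = 0 + 7 + (-32) = -25


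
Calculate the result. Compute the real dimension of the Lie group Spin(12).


Spin(n) double-covers SO(n); both have Lie algebra so(n) of dimension n(n-1)/2.
n = 12
n(n-1) = 12 * 11 = 132
dim Spin(12) = 132/2 = 66


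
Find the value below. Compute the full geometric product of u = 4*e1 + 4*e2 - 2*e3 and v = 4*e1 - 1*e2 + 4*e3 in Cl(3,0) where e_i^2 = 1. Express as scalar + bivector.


In Cl(3,0): e_i^2 = 1, e_ie_j = -e_je_i for i != j.
Scalar part = u . v = 4*4 + 4*(-1) + (-2)*4
= 16 + (-4) + (-8) = 4
e12 coeff = 4*(-1) - 4*4 = -4 - 16 = -20
e13 coeff = 4*4 - (-2)*4 = 16 - (-8) = 24
e23 coeff = 4*4 - (-2)*(-1) = 16 - 2 = 14
uv = 4 - 20*e12 + 24*e13 + 14*e23


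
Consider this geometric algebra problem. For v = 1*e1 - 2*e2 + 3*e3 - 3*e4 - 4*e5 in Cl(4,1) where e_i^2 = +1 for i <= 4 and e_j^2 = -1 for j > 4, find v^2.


v^2 = sum of c_i^2 * e_i^2
Positive signature terms (e_i^2 = +1): 1^2 + (-2)^2 + 3^2 + (-3)^2 = 23
Negative signature terms (e_j^2 = -1): (-4)^2 = 16
v^2 = 23 - 16 = 7


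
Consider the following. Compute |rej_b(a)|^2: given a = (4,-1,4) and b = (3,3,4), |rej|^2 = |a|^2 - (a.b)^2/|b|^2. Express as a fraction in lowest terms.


|a|^2 = 4^2 + (-1)^2 + 4^2 = 33
|b|^2 = 3^2 + 3^2 + 4^2 = 34
a . b = 4*3 + (-1)*3 + 4*4 = 25
(a.b)^2 = 25^2 = 625
|rej|^2 = 33 - 625/34
= (1122 - 625)/34
= 497/34
In lowest terms: 497/34


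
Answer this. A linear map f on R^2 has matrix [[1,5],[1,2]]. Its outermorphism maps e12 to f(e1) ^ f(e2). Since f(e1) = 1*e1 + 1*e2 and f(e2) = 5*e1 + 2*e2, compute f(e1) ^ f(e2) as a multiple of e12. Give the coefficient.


The outermorphism of a linear map f sends e1^e2 to f(e1)^f(e2).
f(e1) = 1*e1 + 1*e2
f(e2) = 5*e1 + 2*e2
f(e1) ^ f(e2) = (1*e1 + 1*e2) ^ (5*e1 + 2*e2)
= 1*2*e12 + 1*5*e21
= (2 - 5)*e12
= -3*e12
Coefficient = -3


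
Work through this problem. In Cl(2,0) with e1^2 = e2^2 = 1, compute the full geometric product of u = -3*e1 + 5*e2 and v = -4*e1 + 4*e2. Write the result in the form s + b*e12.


Expand: (-3*e1 + 5*e2)(-4*e1 + 4*e2)
= (-3)*(-4)*e1e1 + (-3)*4*e1e2 + 5*(-4)*e2e1 + 5*4*e2e2
Using e1^2 = e2^2 = 1, e2e1 = -e1e2:
Scalar part s = (-3)*(-4) + 5*4 = 12 + 20 = 32
Bivector part b = (-3)*4 - 5*(-4) = -12 - (-20) = 8
uv = 32 + 8*e12


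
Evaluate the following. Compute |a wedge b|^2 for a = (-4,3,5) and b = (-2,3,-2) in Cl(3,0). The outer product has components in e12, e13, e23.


a wedge b = (a1*b2 - a2*b1)*e12 + (a1*b3 - a3*b1)*e13 + (a2*b3 - a3*b2)*e23
e12 coeff: (-4)*3 - 3*(-2) = -12 - (-6) = -6
e13 coeff: (-4)*(-2) - 5*(-2) = 8 - (-10) = 18
e23 coeff: 3*(-2) - 5*3 = -6 - 15 = -21
|a wedge b|^2 = (-6)^2 + 18^2 + (-21)^2
= 36 + 324 + 441
= 801


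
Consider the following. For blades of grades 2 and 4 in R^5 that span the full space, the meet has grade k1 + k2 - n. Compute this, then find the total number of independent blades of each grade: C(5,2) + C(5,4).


Meet grade = grade(A) + grade(B) - n
= 2 + 4 - 5 = 1
C(5,2) = 10
C(5,4) = 5
dim_A + dim_B = 10 + 5 = 15


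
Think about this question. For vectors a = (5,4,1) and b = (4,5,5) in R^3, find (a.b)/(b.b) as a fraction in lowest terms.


Projection coefficient = (a . b) / (b . b)
a . b = 5*4 + 4*5 + 1*5
= 20 + 20 + 5 = 45
b . b = 4^2 + 5^2 + 5^2
= 16 + 25 + 25 = 66
Coefficient = 45/66
In lowest terms: 15/22


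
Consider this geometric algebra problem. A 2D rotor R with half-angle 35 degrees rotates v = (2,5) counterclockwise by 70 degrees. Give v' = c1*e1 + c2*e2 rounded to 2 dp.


Rotor R = cos(35deg) - sin(35deg)*e12
Rotation angle theta = 2 * 35 = 70 degrees
v' = R*v*~R rotates v by theta.
cos(70deg) = 0.3420, sin(70deg) = 0.9397
v'_1 = 2*cos(70deg) - 5*sin(70deg)
= 2*0.3420 - 5*0.9397
= -4.01
v'_2 = 2*sin(70deg) + 5*cos(70deg)
= 2*0.9397 + 5*0.3420
= 3.59
v' = -4.01*e1 + 3.59*e2


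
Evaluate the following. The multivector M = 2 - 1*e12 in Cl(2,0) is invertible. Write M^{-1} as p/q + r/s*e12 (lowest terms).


M = 2 - 1*e12, where e12^2 = -1.
Since M commutes with its reverse ~M = a - b*e12, M * ~M = a^2 - b^2*e12^2 = a^2 + b^2.
So M^{-1} = ~M / (a^2 + b^2) = (a - b*e12)/(a^2 + b^2).
a^2 + b^2 = 4 + 1 = 5
Scalar part = 2/5 = 2/5
Bivector coeff = 1/5 = 1/5
M^{-1} = 2/5 + 1/5*e12


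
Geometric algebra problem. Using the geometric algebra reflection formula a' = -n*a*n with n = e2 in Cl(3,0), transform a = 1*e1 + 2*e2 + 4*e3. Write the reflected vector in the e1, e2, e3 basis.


Reflection formula: a' = -n*a*n, with n = e2 (unit vector, n^2 = 1).
For reflection through hyperplane perp to e2:
The component along e2 flips sign, others stay.
a = (1, 2, 4)
a' = (1, -2, 4)
a' = 1*e1 - 2*e2 + 4*e3


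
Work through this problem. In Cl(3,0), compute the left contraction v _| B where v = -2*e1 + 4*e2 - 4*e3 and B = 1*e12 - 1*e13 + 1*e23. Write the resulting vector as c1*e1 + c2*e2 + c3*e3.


Left contraction v _| B = <vB>_1 (grade-1 part of the geometric product vB).
Using e1_|e12 = e2, e2_|e12 = -e1, e1_|e13 = e3, e3_|e13 = -e1, e2_|e23 = e3, e3_|e23 = -e2:
e1 coeff: -v2*b12 - v3*b13 = -(4)*(1) - (-4)*(-1) = -8
e2 coeff: v1*b12 - v3*b23 = (-2)*(1) - (-4)*(1) = 2
e3 coeff: v1*b13 + v2*b23 = (-2)*(-1) + (4)*(1) = 6
v _| B = -8*e1 + 2*e2 + 6*e3


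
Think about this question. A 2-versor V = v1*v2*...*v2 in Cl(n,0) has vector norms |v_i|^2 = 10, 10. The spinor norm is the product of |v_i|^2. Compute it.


Spinor norm N(V) = |v1|^2 * |v2|^2 * ... * |v2|^2
= 10 * 10
Running product: 10, 100
N(V) = 100


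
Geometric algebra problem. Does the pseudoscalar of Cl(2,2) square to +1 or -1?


The pseudoscalar I = e1...e_n (product of all n generators) of Cl(p,q) satisfies I^2 = (-1)^(q + n(n-1)/2).
p = 2, q = 2, n = p + q = 4
n(n-1)/2 = 4 * 3 / 2 = 6
Exponent = q + n(n-1)/2 = 2 + 6 = 8
I^2 = (-1)^8 = +1


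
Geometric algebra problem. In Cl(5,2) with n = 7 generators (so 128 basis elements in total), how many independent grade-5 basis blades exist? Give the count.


Number of grade-k basis blades in Cl(p,q) with n = p + q is C(n, k).
n = 5 + 2 = 7
C(7, 5) = 7! / (5! * 2!)
= 5040 / (120 * 2)
= 21


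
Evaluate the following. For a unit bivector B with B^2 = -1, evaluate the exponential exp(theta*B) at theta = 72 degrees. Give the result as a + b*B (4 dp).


For a unit bivector B with B^2 = -1, the exponential series gives
e^(theta*B) = cos(theta) + sin(theta)*B (the GA analogue of Euler's formula).
theta = 72 degrees = 1.256637 rad
cos(72 deg) = 0.3090
sin(72 deg) = 0.9511
exp(theta*B) = 0.3090 + 0.9511*B


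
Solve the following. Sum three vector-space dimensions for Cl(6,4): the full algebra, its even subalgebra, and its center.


n = 6 + 4 = 10
Total dim = 2^10 = 1024
Even subalgebra dim = 2^9 = 512
n is even, so center dim = 1
Sum = 1024 + 512 + 1 = 1537


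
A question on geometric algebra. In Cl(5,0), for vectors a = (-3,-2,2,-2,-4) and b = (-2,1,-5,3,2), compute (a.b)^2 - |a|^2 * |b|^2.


a . b = (-3)*(-2) + (-2)*1 + 2*(-5) + (-2)*3 + (-4)*2
= 6 + (-2) + (-10) + (-6) + (-8) = -20
|a|^2 = (-3)^2 + (-2)^2 + 2^2 + (-2)^2 + (-4)^2 = 37
|b|^2 = (-2)^2 + 1^2 + (-5)^2 + 3^2 + 2^2 = 43
(a.b)^2 = (-20)^2 = 400
|a|^2 * |b|^2 = 37 * 43 = 1591
Result = 400 - 1591 = -1191


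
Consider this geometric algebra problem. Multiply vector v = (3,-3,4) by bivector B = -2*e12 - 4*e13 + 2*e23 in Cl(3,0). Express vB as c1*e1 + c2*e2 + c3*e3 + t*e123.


vB has grade-1 (vector) and grade-3 (trivector) parts: vB = (v _| B) + (v ^ B).
Vector part <vB>_1:
  e1: -v2*b12 - v3*b13 = -(-3)*(-2) - (4)*(-4) = 10
  e2: v1*b12 - v3*b23 = (3)*(-2) - (4)*(2) = -14
  e3: v1*b13 + v2*b23 = (3)*(-4) + (-3)*(2) = -18
Trivector part <vB>_3:
  e123: v1*b23 - v2*b13 + v3*b12 = (3)*(2) - (-3)*(-4) + (4)*(-2) = -14
vB = 10*e1 - 14*e2 - 18*e3 - 14*e123


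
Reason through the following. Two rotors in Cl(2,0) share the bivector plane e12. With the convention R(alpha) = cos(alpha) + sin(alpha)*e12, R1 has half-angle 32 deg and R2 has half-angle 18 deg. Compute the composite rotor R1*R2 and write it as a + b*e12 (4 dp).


Same-plane rotors commute and their half-angles add:
R1*R2 = cos(a1 + a2) + sin(a1 + a2)*e12.
a1 + a2 = 32 + 18 = 50 deg
cos(50 deg) = 0.6428
sin(50 deg) = 0.7660
R1*R2 = 0.6428 + 0.7660*e12


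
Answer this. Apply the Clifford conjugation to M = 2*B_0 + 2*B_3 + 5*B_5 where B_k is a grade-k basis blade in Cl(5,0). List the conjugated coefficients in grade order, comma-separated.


Clifford conjugate sign for grade k: (-1)^(k(k+1)/2)
Grade 0: (-1)^(0*1/2) = (-1)^0 = 1, coeff 2 -> 2
Grade 3: (-1)^(3*4/2) = (-1)^6 = 1, coeff 2 -> 2
Grade 5: (-1)^(5*6/2) = (-1)^15 = -1, coeff 5 -> -5
Conjugated coefficients: 2, 2, -5


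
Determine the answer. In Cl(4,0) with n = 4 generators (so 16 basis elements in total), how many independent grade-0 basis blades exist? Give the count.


Number of grade-k basis blades in Cl(p,q) with n = p + q is C(n, k).
n = 4 + 0 = 4
C(4, 0) = 4! / (0! * 4!)
= 24 / (1 * 24)
= 1


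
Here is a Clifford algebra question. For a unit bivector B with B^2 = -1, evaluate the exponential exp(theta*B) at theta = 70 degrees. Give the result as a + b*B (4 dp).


For a unit bivector B with B^2 = -1, the exponential series gives
e^(theta*B) = cos(theta) + sin(theta)*B (the GA analogue of Euler's formula).
theta = 70 degrees = 1.22173 rad
cos(70 deg) = 0.3420
sin(70 deg) = 0.9397
exp(theta*B) = 0.3420 + 0.9397*B


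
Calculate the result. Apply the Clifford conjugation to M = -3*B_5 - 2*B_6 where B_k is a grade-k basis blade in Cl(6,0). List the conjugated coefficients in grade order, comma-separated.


Clifford conjugate sign for grade k: (-1)^(k(k+1)/2)
Grade 5: (-1)^(5*6/2) = (-1)^15 = -1, coeff -3 -> 3
Grade 6: (-1)^(6*7/2) = (-1)^21 = -1, coeff -2 -> 2
Conjugated coefficients: 3, 2


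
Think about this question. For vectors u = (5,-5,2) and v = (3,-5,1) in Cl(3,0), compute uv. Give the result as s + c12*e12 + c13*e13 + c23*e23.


In Cl(3,0): e_i^2 = 1, e_ie_j = -e_je_i for i != j.
Scalar part = u . v = 5*3 + (-5)*(-5) + 2*1
= 15 + 25 + 2 = 42
e12 coeff = 5*(-5) - (-5)*3 = -25 - (-15) = -10
e13 coeff = 5*1 - 2*3 = 5 - 6 = -1
e23 coeff = (-5)*1 - 2*(-5) = -5 - (-10) = 5
uv = 42 - 10*e12 - 1*e13 + 5*e23


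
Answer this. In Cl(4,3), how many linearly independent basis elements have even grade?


Even subalgebra dimension = 2^(n-1)
n = 4 + 3 = 7
2^(7 - 1) = 2^6 = 64
Verification: sum of C(7,k) for even k = 1 + 21 + 35 + 7 = 64
Result = 64


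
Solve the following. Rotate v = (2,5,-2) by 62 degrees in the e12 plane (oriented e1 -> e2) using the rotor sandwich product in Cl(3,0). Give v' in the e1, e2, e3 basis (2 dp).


Rotor R = cos(31deg) - sin(31deg)*e12
Rotation angle theta = 2 * 31 = 62 degrees in the e12 plane (e1 -> e2).
The component perpendicular to the plane (e3) is invariant: v'_3 = v3 = -2.00
cos(62deg) = 0.4695, sin(62deg) = 0.8829
v'_1 = v1*cos(theta) - v2*sin(theta) = 2*0.4695 - 5*0.8829 = -3.48
v'_2 = v1*sin(theta) + v2*cos(theta) = 2*0.8829 + 5*0.4695 = 4.11
v' = -3.48*e1 + 4.11*e2 - 2.00*e3


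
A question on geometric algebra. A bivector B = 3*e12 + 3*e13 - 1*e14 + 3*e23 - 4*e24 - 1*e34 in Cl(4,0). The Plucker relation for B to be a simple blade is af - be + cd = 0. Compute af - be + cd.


Plucker relation: af - be + cd
a*f = 3*(-1) = -3
b*e = 3*(-4) = -12
c*d = (-1)*3 = -3
af - be + cd = -3 - (-12) + (-3)
= 6


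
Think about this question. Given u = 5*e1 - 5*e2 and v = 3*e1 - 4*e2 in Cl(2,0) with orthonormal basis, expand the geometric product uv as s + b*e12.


Expand: (5*e1 - 5*e2)(3*e1 - 4*e2)
= 5*3*e1e1 + 5*(-4)*e1e2 + (-5)*3*e2e1 + (-5)*(-4)*e2e2
Using e1^2 = e2^2 = 1, e2e1 = -e1e2:
Scalar part s = 5*3 + (-5)*(-4) = 15 + 20 = 35
Bivector part b = 5*(-4) - (-5)*3 = -20 - (-15) = -5
uv = 35 - 5*e12


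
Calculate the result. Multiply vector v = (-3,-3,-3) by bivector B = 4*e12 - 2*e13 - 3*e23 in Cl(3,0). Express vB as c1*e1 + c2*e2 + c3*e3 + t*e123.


vB has grade-1 (vector) and grade-3 (trivector) parts: vB = (v _| B) + (v ^ B).
Vector part <vB>_1:
  e1: -v2*b12 - v3*b13 = -(-3)*(4) - (-3)*(-2) = 6
  e2: v1*b12 - v3*b23 = (-3)*(4) - (-3)*(-3) = -21
  e3: v1*b13 + v2*b23 = (-3)*(-2) + (-3)*(-3) = 15
Trivector part <vB>_3:
  e123: v1*b23 - v2*b13 + v3*b12 = (-3)*(-3) - (-3)*(-2) + (-3)*(4) = -9
vB = 6*e1 - 21*e2 + 15*e3 - 9*e123


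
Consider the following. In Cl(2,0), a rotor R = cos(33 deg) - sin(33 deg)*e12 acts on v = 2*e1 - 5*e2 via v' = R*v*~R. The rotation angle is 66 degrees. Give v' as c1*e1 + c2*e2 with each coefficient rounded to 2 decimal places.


Rotor R = cos(33deg) - sin(33deg)*e12
Rotation angle theta = 2 * 33 = 66 degrees
v' = R*v*~R rotates v by theta.
cos(66deg) = 0.4067, sin(66deg) = 0.9135
v'_1 = 2*cos(66deg) - (-5)*sin(66deg)
= 2*0.4067 - (-5)*0.9135
= 5.38
v'_2 = 2*sin(66deg) + (-5)*cos(66deg)
= 2*0.9135 + (-5)*0.4067
= -0.21
v' = 5.38*e1 - 0.21*e2


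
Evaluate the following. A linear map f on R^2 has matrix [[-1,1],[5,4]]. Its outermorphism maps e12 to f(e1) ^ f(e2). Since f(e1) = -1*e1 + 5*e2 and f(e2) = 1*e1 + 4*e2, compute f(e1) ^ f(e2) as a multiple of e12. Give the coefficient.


The outermorphism of a linear map f sends e1^e2 to f(e1)^f(e2).
f(e1) = -1*e1 + 5*e2
f(e2) = 1*e1 + 4*e2
f(e1) ^ f(e2) = (-1*e1 + 5*e2) ^ (1*e1 + 4*e2)
= (-1)*4*e12 + 5*1*e21
= (-4 - 5)*e12
= -9*e12
Coefficient = -9


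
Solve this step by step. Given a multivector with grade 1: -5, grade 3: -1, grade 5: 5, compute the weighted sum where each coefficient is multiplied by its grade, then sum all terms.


Grade-weighted sum = sum of grade_k * coefficient_k
1*(-5) = -5
3*(-1) = -3
5*5 = 25
Total = -5 + (-3) + 25 = 17


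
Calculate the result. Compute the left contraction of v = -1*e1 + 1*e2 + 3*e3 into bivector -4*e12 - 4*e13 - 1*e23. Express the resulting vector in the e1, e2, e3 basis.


Left contraction v _| B = <vB>_1 (grade-1 part of the geometric product vB).
Using e1_|e12 = e2, e2_|e12 = -e1, e1_|e13 = e3, e3_|e13 = -e1, e2_|e23 = e3, e3_|e23 = -e2:
e1 coeff: -v2*b12 - v3*b13 = -(1)*(-4) - (3)*(-4) = 16
e2 coeff: v1*b12 - v3*b23 = (-1)*(-4) - (3)*(-1) = 7
e3 coeff: v1*b13 + v2*b23 = (-1)*(-4) + (1)*(-1) = 3
v _| B = 16*e1 + 7*e2 + 3*e3


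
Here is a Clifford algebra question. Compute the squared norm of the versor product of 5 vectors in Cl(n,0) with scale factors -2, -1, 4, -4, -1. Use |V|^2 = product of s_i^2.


Each vector v_i has |v_i|^2 = s_i^2
Squared scales: (-2)^2 = 4, (-1)^2 = 1, 4^2 = 16, (-4)^2 = 16, (-1)^2 = 1
|V|^2 = 4 * 1 * 16 * 16 * 1
= 1024


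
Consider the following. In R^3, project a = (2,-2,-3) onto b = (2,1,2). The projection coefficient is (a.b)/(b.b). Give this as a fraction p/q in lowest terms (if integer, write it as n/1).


Projection coefficient = (a . b) / (b . b)
a . b = 2*2 + (-2)*1 + (-3)*2
= 4 + (-2) + (-6) = -4
b . b = 2^2 + 1^2 + 2^2
= 4 + 1 + 4 = 9
Coefficient = -4/9
In lowest terms: -4/9


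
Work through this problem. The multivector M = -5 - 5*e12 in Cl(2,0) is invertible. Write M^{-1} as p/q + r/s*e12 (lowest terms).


M = -5 - 5*e12, where e12^2 = -1.
Since M commutes with its reverse ~M = a - b*e12, M * ~M = a^2 - b^2*e12^2 = a^2 + b^2.
So M^{-1} = ~M / (a^2 + b^2) = (a - b*e12)/(a^2 + b^2).
a^2 + b^2 = 25 + 25 = 50
Scalar part = -5/50 = -1/10
Bivector coeff = 5/50 = 1/10
M^{-1} = -1/10 + 1/10*e12


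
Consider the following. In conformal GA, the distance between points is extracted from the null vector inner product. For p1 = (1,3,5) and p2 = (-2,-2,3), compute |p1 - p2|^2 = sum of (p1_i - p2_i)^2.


p1 - p2 = (3, 5, 2)
|p1 - p2|^2 = 3^2 + 5^2 + 2^2
= 9 + 25 + 4
= 38


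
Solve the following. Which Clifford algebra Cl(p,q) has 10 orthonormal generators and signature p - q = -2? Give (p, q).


We need p + q = 10 and p - q = -2.
Adding: 2p = 10 + (-2) = 8, so p = 4.
Then q = 10 - 4 = 6.
(p, q) = (4, 6)


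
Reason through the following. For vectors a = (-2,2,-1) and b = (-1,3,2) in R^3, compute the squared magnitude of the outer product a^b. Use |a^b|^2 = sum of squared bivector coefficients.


a wedge b = (a1*b2 - a2*b1)*e12 + (a1*b3 - a3*b1)*e13 + (a2*b3 - a3*b2)*e23
e12 coeff: (-2)*3 - 2*(-1) = -6 - (-2) = -4
e13 coeff: (-2)*2 - (-1)*(-1) = -4 - 1 = -5
e23 coeff: 2*2 - (-1)*3 = 4 - (-3) = 7
|a wedge b|^2 = (-4)^2 + (-5)^2 + 7^2
= 16 + 25 + 49
= 90


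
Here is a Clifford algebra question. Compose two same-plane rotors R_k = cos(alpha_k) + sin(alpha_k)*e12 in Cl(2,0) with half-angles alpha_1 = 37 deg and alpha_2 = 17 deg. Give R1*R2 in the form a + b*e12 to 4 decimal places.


Same-plane rotors commute and their half-angles add:
R1*R2 = cos(a1 + a2) + sin(a1 + a2)*e12.
a1 + a2 = 37 + 17 = 54 deg
cos(54 deg) = 0.5878
sin(54 deg) = 0.8090
R1*R2 = 0.5878 + 0.8090*e12


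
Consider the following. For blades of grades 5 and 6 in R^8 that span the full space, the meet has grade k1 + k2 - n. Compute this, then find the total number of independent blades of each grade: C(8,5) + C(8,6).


Meet grade = grade(A) + grade(B) - n
= 5 + 6 - 8 = 3
C(8,5) = 56
C(8,6) = 28
dim_A + dim_B = 56 + 28 = 84


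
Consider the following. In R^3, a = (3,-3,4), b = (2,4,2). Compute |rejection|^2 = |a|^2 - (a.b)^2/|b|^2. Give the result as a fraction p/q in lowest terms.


|a|^2 = 3^2 + (-3)^2 + 4^2 = 34
|b|^2 = 2^2 + 4^2 + 2^2 = 24
a . b = 3*2 + (-3)*4 + 4*2 = 2
(a.b)^2 = 2^2 = 4
|rej|^2 = 34 - 4/24
= (816 - 4)/24
= 812/24
In lowest terms: 203/6


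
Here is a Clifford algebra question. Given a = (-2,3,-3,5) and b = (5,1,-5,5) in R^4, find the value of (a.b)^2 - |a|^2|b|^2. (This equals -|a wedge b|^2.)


a . b = (-2)*5 + 3*1 + (-3)*(-5) + 5*5
= -10 + 3 + 15 + 25 = 33
|a|^2 = (-2)^2 + 3^2 + (-3)^2 + 5^2 = 47
|b|^2 = 5^2 + 1^2 + (-5)^2 + 5^2 = 76
(a.b)^2 = 33^2 = 1089
|a|^2 * |b|^2 = 47 * 76 = 3572
Result = 1089 - 3572 = -2483


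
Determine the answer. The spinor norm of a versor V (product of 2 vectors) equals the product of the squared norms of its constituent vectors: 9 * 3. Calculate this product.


Spinor norm N(V) = |v1|^2 * |v2|^2 * ... * |v2|^2
= 9 * 3
Running product: 9, 27
N(V) = 27


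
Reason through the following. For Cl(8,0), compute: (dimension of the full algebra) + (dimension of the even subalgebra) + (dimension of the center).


n = 8 + 0 = 8
Total dim = 2^8 = 256
Even subalgebra dim = 2^7 = 128
n is even, so center dim = 1
Sum = 256 + 128 + 1 = 385


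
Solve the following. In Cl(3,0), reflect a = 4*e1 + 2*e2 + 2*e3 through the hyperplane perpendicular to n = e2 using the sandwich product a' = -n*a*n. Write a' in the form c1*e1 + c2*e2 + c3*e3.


Reflection formula: a' = -n*a*n, with n = e2 (unit vector, n^2 = 1).
For reflection through hyperplane perp to e2:
The component along e2 flips sign, others stay.
a = (4, 2, 2)
a' = (4, -2, 2)
a' = 4*e1 - 2*e2 + 2*e3


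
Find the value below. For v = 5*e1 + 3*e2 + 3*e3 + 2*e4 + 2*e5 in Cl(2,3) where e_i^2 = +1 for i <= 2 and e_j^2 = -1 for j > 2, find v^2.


v^2 = sum of c_i^2 * e_i^2
Positive signature terms (e_i^2 = +1): 5^2 + 3^2 = 34
Negative signature terms (e_j^2 = -1): 3^2 + 2^2 + 2^2 = 17
v^2 = 34 - 17 = 17


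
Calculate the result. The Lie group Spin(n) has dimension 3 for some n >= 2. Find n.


dim Spin(n) = dim so(n) = n(n-1)/2.
Solve n(n-1)/2 = 3, i.e. n^2 - n - 6 = 0.
Discriminant = 1 + 8*3 = 25
n = (1 + sqrt(25))/2 = (1 + 5)/2 = 3


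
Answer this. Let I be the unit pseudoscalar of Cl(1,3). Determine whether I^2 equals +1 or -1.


The pseudoscalar I = e1...e_n (product of all n generators) of Cl(p,q) satisfies I^2 = (-1)^(q + n(n-1)/2).
p = 1, q = 3, n = p + q = 4
n(n-1)/2 = 4 * 3 / 2 = 6
Exponent = q + n(n-1)/2 = 3 + 6 = 9
I^2 = (-1)^9 = -1


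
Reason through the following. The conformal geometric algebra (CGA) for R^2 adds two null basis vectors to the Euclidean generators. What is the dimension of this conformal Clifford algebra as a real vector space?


The conformal model of R^2 uses Cl(3,1): the 2 Euclidean generators plus two extra orthogonal generators e+ (e+^2 = +1) and e- (e-^2 = -1), from which the null vectors e0, einf are built.
Number of generators m = 2 + 2 = 4.
dim Cl(p,q) = 2^m = 2^4 = 16


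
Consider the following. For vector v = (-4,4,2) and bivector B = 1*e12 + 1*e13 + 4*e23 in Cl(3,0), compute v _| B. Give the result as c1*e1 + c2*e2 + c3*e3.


Left contraction v _| B = <vB>_1 (grade-1 part of the geometric product vB).
Using e1_|e12 = e2, e2_|e12 = -e1, e1_|e13 = e3, e3_|e13 = -e1, e2_|e23 = e3, e3_|e23 = -e2:
e1 coeff: -v2*b12 - v3*b13 = -(4)*(1) - (2)*(1) = -6
e2 coeff: v1*b12 - v3*b23 = (-4)*(1) - (2)*(4) = -12
e3 coeff: v1*b13 + v2*b23 = (-4)*(1) + (4)*(4) = 12
v _| B = -6*e1 - 12*e2 + 12*e3


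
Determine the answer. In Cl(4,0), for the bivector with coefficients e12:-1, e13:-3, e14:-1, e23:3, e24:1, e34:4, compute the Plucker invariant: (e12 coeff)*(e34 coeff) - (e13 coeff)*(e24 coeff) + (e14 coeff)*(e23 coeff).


Plucker relation: af - be + cd
a*f = (-1)*4 = -4
b*e = (-3)*1 = -3
c*d = (-1)*3 = -3
af - be + cd = -4 - (-3) + (-3)
= -4


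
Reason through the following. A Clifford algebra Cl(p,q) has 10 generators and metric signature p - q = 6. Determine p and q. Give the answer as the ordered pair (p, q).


We need p + q = 10 and p - q = 6.
Adding: 2p = 10 + 6 = 16, so p = 8.
Then q = 10 - 8 = 2.
(p, q) = (8, 2)


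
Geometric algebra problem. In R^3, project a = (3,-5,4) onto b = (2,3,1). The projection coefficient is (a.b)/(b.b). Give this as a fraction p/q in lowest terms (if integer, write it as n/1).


Projection coefficient = (a . b) / (b . b)
a . b = 3*2 + (-5)*3 + 4*1
= 6 + (-15) + 4 = -5
b . b = 2^2 + 3^2 + 1^2
= 4 + 9 + 1 = 14
Coefficient = -5/14
In lowest terms: -5/14


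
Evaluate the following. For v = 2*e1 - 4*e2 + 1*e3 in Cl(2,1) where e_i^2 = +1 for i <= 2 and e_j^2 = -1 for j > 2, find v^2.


v^2 = sum of c_i^2 * e_i^2
Positive signature terms (e_i^2 = +1): 2^2 + (-4)^2 = 20
Negative signature terms (e_j^2 = -1): 1^2 = 1
v^2 = 20 - 1 = 19


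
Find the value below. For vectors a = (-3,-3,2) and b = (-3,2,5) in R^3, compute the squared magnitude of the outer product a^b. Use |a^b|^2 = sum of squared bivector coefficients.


a wedge b = (a1*b2 - a2*b1)*e12 + (a1*b3 - a3*b1)*e13 + (a2*b3 - a3*b2)*e23
e12 coeff: (-3)*2 - (-3)*(-3) = -6 - 9 = -15
e13 coeff: (-3)*5 - 2*(-3) = -15 - (-6) = -9
e23 coeff: (-3)*5 - 2*2 = -15 - 4 = -19
|a wedge b|^2 = (-15)^2 + (-9)^2 + (-19)^2
= 225 + 81 + 361
= 667


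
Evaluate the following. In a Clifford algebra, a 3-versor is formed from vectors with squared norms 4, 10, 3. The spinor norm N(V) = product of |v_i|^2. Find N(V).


Spinor norm N(V) = |v1|^2 * |v2|^2 * ... * |v3|^2
= 4 * 10 * 3
Running product: 4, 40, 120
N(V) = 120


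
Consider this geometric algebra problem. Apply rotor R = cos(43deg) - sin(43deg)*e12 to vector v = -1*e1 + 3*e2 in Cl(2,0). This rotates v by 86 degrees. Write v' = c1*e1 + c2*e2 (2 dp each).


Rotor R = cos(43deg) - sin(43deg)*e12
Rotation angle theta = 2 * 43 = 86 degrees
v' = R*v*~R rotates v by theta.
cos(86deg) = 0.0698, sin(86deg) = 0.9976
v'_1 = -1*cos(86deg) - 3*sin(86deg)
= -1*0.0698 - 3*0.9976
= -3.06
v'_2 = -1*sin(86deg) + 3*cos(86deg)
= -1*0.9976 + 3*0.0698
= -0.79
v' = -3.06*e1 - 0.79*e2


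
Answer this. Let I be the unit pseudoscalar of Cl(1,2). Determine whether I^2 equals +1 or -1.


The pseudoscalar I = e1...e_n (product of all n generators) of Cl(p,q) satisfies I^2 = (-1)^(q + n(n-1)/2).
p = 1, q = 2, n = p + q = 3
n(n-1)/2 = 3 * 2 / 2 = 3
Exponent = q + n(n-1)/2 = 2 + 3 = 5
I^2 = (-1)^5 = -1


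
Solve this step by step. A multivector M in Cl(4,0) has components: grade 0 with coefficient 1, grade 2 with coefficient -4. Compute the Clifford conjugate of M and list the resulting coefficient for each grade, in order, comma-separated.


Clifford conjugate sign for grade k: (-1)^(k(k+1)/2)
Grade 0: (-1)^(0*1/2) = (-1)^0 = 1, coeff 1 -> 1
Grade 2: (-1)^(2*3/2) = (-1)^3 = -1, coeff -4 -> 4
Conjugated coefficients: 1, 4


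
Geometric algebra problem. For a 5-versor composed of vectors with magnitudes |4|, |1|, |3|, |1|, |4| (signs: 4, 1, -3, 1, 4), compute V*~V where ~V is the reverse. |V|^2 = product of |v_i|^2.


Each vector v_i has |v_i|^2 = s_i^2
Squared scales: 4^2 = 16, 1^2 = 1, (-3)^2 = 9, 1^2 = 1, 4^2 = 16
|V|^2 = 16 * 1 * 9 * 1 * 16
= 2304


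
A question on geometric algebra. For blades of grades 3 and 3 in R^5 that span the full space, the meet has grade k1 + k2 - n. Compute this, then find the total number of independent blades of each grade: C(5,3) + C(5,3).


Meet grade = grade(A) + grade(B) - n
= 3 + 3 - 5 = 1
C(5,3) = 10
C(5,3) = 10
dim_A + dim_B = 10 + 10 = 20


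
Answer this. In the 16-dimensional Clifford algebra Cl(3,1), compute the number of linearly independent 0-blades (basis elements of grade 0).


Number of grade-k basis blades in Cl(p,q) with n = p + q is C(n, k).
n = 3 + 1 = 4
C(4, 0) = 4! / (0! * 4!)
= 24 / (1 * 24)
= 1


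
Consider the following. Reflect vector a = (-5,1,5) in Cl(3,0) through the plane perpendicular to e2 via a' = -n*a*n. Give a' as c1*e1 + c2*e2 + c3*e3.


Reflection formula: a' = -n*a*n, with n = e2 (unit vector, n^2 = 1).
For reflection through hyperplane perp to e2:
The component along e2 flips sign, others stay.
a = (-5, 1, 5)
a' = (-5, -1, 5)
a' = -5*e1 - 1*e2 + 5*e3


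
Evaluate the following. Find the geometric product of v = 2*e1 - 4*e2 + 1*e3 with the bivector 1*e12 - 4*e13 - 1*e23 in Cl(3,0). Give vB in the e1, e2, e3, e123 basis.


vB has grade-1 (vector) and grade-3 (trivector) parts: vB = (v _| B) + (v ^ B).
Vector part <vB>_1:
  e1: -v2*b12 - v3*b13 = -(-4)*(1) - (1)*(-4) = 8
  e2: v1*b12 - v3*b23 = (2)*(1) - (1)*(-1) = 3
  e3: v1*b13 + v2*b23 = (2)*(-4) + (-4)*(-1) = -4
Trivector part <vB>_3:
  e123: v1*b23 - v2*b13 + v3*b12 = (2)*(-1) - (-4)*(-4) + (1)*(1) = -17
vB = 8*e1 + 3*e2 - 4*e3 - 17*e123


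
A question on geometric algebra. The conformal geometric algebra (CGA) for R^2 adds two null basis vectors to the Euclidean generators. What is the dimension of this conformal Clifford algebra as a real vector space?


The conformal model of R^2 uses Cl(3,1): the 2 Euclidean generators plus two extra orthogonal generators e+ (e+^2 = +1) and e- (e-^2 = -1), from which the null vectors e0, einf are built.
Number of generators m = 2 + 2 = 4.
dim Cl(p,q) = 2^m = 2^4 = 16


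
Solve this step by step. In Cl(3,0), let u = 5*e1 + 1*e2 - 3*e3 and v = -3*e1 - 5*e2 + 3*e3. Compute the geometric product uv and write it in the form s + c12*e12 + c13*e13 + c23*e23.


In Cl(3,0): e_i^2 = 1, e_ie_j = -e_je_i for i != j.
Scalar part = u . v = 5*(-3) + 1*(-5) + (-3)*3
= -15 + (-5) + (-9) = -29
e12 coeff = 5*(-5) - 1*(-3) = -25 - (-3) = -22
e13 coeff = 5*3 - (-3)*(-3) = 15 - 9 = 6
e23 coeff = 1*3 - (-3)*(-5) = 3 - 15 = -12
uv = -29 - 22*e12 + 6*e13 - 12*e23


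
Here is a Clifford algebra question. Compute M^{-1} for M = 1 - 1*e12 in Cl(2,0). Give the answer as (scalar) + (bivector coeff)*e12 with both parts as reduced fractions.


M = 1 - 1*e12, where e12^2 = -1.
Since M commutes with its reverse ~M = a - b*e12, M * ~M = a^2 - b^2*e12^2 = a^2 + b^2.
So M^{-1} = ~M / (a^2 + b^2) = (a - b*e12)/(a^2 + b^2).
a^2 + b^2 = 1 + 1 = 2
Scalar part = 1/2 = 1/2
Bivector coeff = 1/2 = 1/2
M^{-1} = 1/2 + 1/2*e12


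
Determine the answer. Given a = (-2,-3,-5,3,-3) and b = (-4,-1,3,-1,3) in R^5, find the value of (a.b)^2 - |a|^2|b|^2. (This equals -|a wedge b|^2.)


a . b = (-2)*(-4) + (-3)*(-1) + (-5)*3 + 3*(-1) + (-3)*3
= 8 + 3 + (-15) + (-3) + (-9) = -16
|a|^2 = (-2)^2 + (-3)^2 + (-5)^2 + 3^2 + (-3)^2 = 56
|b|^2 = (-4)^2 + (-1)^2 + 3^2 + (-1)^2 + 3^2 = 36
(a.b)^2 = (-16)^2 = 256
|a|^2 * |b|^2 = 56 * 36 = 2016
Result = 256 - 2016 = -1760


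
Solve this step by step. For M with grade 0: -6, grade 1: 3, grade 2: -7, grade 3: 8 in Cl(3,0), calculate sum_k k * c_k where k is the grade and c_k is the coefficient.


Grade-weighted sum = sum of grade_k * coefficient_k
0*(-6) = 0
1*3 = 3
2*(-7) = -14
3*8 = 24
Total = 0 + 3 + (-14) + 24 = 13


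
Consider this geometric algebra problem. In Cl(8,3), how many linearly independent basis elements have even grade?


Even subalgebra dimension = 2^(n-1)
n = 8 + 3 = 11
2^(11 - 1) = 2^10 = 1024
Verification: sum of C(11,k) for even k = 1 + 55 + 330 + 462 + 165 + 11 = 1024
Result = 1024


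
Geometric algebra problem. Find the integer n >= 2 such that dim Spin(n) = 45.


dim Spin(n) = dim so(n) = n(n-1)/2.
Solve n(n-1)/2 = 45, i.e. n^2 - n - 90 = 0.
Discriminant = 1 + 8*45 = 361
n = (1 + sqrt(361))/2 = (1 + 19)/2 = 10


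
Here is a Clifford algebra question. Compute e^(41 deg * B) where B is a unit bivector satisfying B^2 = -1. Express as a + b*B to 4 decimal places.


For a unit bivector B with B^2 = -1, the exponential series gives
e^(theta*B) = cos(theta) + sin(theta)*B (the GA analogue of Euler's formula).
theta = 41 degrees = 0.715585 rad
cos(41 deg) = 0.7547
sin(41 deg) = 0.6561
exp(theta*B) = 0.7547 + 0.6561*B


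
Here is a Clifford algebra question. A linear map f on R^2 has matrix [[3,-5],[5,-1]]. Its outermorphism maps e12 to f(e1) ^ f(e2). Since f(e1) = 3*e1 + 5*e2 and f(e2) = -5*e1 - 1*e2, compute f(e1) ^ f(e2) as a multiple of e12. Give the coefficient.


The outermorphism of a linear map f sends e1^e2 to f(e1)^f(e2).
f(e1) = 3*e1 + 5*e2
f(e2) = -5*e1 - 1*e2
f(e1) ^ f(e2) = (3*e1 + 5*e2) ^ (-5*e1 - 1*e2)
= 3*(-1)*e12 + 5*(-5)*e21
= (-3 - (-25))*e12
= 22*e12
Coefficient = 22


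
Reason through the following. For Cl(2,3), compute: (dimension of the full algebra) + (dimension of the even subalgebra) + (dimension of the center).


n = 2 + 3 = 5
Total dim = 2^5 = 32
Even subalgebra dim = 2^4 = 16
n is odd, so center dim = 2
Sum = 32 + 16 + 2 = 50


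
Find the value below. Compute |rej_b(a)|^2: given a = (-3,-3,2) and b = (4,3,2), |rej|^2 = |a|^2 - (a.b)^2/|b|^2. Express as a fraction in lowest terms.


|a|^2 = (-3)^2 + (-3)^2 + 2^2 = 22
|b|^2 = 4^2 + 3^2 + 2^2 = 29
a . b = (-3)*4 + (-3)*3 + 2*2 = -17
(a.b)^2 = (-17)^2 = 289
|rej|^2 = 22 - 289/29
= (638 - 289)/29
= 349/29
In lowest terms: 349/29


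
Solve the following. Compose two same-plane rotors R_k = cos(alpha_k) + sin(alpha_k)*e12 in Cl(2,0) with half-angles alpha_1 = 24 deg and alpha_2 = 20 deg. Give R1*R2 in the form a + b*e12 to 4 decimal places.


Same-plane rotors commute and their half-angles add:
R1*R2 = cos(a1 + a2) + sin(a1 + a2)*e12.
a1 + a2 = 24 + 20 = 44 deg
cos(44 deg) = 0.7193
sin(44 deg) = 0.6947
R1*R2 = 0.7193 + 0.6947*e12


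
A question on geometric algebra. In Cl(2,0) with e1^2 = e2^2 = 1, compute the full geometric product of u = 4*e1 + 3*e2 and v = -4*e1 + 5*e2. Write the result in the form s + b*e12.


Expand: (4*e1 + 3*e2)(-4*e1 + 5*e2)
= 4*(-4)*e1e1 + 4*5*e1e2 + 3*(-4)*e2e1 + 3*5*e2e2
Using e1^2 = e2^2 = 1, e2e1 = -e1e2:
Scalar part s = 4*(-4) + 3*5 = -16 + 15 = -1
Bivector part b = 4*5 - 3*(-4) = 20 - (-12) = 32
uv = -1 + 32*e12


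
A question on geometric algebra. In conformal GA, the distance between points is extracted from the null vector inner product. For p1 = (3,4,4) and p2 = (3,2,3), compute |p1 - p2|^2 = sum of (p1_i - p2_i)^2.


p1 - p2 = (0, 2, 1)
|p1 - p2|^2 = 0^2 + 2^2 + 1^2
= 0 + 4 + 1
= 5


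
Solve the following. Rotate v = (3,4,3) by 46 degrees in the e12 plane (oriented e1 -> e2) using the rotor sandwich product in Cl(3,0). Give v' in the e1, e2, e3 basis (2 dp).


Rotor R = cos(23deg) - sin(23deg)*e12
Rotation angle theta = 2 * 23 = 46 degrees in the e12 plane (e1 -> e2).
The component perpendicular to the plane (e3) is invariant: v'_3 = v3 = 3.00
cos(46deg) = 0.6947, sin(46deg) = 0.7193
v'_1 = v1*cos(theta) - v2*sin(theta) = 3*0.6947 - 4*0.7193 = -0.79
v'_2 = v1*sin(theta) + v2*cos(theta) = 3*0.7193 + 4*0.6947 = 4.94
v' = -0.79*e1 + 4.94*e2 + 3.00*e3


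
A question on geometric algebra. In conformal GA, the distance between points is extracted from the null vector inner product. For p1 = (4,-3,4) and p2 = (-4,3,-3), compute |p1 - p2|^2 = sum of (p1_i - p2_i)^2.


p1 - p2 = (8, -6, 7)
|p1 - p2|^2 = 8^2 + (-6)^2 + 7^2
= 64 + 36 + 49
= 149
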